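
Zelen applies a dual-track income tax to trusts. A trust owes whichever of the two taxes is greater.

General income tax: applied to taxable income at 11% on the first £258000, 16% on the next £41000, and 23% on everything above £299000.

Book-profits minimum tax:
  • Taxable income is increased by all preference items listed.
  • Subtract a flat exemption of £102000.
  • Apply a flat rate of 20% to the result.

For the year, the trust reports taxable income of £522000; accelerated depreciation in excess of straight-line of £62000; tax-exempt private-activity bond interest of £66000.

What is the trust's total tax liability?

Book-profits minimum tax:
  Adjusted income: £522000 + £62000 + £66000 = £650000
  Less exemption £102000 → base £548000
  £548000 × 20% = £109600

General income tax:
  £258000 × 11% = £28380
  £41000 × 16% = £6560
  £223000 × 23% = £51290
  → £86230

£109600 > £86230, so the book-profits minimum tax is the binding amount.

£109600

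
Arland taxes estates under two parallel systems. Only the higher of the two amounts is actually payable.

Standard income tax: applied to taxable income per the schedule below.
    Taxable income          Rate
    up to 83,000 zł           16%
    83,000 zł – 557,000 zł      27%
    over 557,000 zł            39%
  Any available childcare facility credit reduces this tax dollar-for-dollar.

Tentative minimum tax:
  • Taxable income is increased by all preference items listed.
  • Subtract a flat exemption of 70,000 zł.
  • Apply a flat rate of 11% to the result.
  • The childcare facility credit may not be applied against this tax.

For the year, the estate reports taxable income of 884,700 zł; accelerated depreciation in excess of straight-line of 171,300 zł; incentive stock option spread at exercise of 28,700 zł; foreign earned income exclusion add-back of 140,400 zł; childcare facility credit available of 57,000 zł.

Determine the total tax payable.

212,063 zł

Tentative minimum tax:
  Adjusted income: 884,700 zł + 171,300 zł + 28,700 zł + 140,400 zł = 1,225,100 zł
  Less exemption 70,000 zł → base 1,155,100 zł
  1,155,100 zł × 11% = 127,061 zł

Standard income tax:
  83,000 zł × 16% = 13,280 zł
  474,000 zł × 27% = 127,980 zł
  327,700 zł × 39% = 127,803 zł
  → 269,063 zł
  Less childcare facility credit 57,000 zł → 212,063 zł

212,063 zł > 127,061 zł, so the standard income tax governs.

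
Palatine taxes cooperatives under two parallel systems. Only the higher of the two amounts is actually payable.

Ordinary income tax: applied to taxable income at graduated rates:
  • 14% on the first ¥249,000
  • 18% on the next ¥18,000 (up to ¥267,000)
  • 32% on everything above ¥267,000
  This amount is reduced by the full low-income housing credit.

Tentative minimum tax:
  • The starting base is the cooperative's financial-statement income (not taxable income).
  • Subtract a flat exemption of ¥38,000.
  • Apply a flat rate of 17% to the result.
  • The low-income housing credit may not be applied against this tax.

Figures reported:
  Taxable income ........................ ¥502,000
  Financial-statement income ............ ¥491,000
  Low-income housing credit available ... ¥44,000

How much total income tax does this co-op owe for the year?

Ordinary income tax:
  ¥249,000 × 14% = ¥34,860
  ¥18,000 × 18% = ¥3,240
  ¥235,000 × 32% = ¥75,200
  → ¥113,300
  Less low-income housing credit ¥44,000 → ¥69,300

Tentative minimum tax:
  Base (financial-statement income): ¥491,000
  Less exemption ¥38,000 → base ¥453,000
  ¥453,000 × 17% = ¥77,010

¥77,010 > ¥69,300, so the tentative minimum tax is the binding amount.

¥77,010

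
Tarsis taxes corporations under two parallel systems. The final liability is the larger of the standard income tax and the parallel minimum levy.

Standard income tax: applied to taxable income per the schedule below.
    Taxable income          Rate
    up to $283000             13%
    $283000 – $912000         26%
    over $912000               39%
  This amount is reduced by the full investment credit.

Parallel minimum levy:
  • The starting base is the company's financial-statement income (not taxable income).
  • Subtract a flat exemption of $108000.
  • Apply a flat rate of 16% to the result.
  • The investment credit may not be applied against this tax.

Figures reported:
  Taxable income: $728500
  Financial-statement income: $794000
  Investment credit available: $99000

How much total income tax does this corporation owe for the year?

$109760

Standard income tax:
  $283000 × 13% = $36790
  $445500 × 26% = $115830
  → $152620
  Less investment credit $99000 → $53620

Parallel minimum levy:
  Base (financial-statement income): $794000
  Less exemption $108000 → base $686000
  $686000 × 16% = $109760

$109760 > $53620, so the parallel minimum levy is the binding amount.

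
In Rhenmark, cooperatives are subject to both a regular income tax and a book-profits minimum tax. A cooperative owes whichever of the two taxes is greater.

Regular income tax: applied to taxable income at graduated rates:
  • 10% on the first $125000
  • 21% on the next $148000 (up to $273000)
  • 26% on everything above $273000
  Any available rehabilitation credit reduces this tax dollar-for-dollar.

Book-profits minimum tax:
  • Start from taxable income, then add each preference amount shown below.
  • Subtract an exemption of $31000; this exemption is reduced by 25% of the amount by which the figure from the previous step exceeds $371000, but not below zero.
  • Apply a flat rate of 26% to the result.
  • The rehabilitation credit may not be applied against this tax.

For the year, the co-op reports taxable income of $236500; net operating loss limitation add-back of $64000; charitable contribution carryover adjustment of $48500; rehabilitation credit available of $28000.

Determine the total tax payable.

Regular income tax:
  $125000 × 10% = $12500
  $111500 × 21% = $23415
  → $35915
  Less rehabilitation credit $28000 → $7915

Book-profits minimum tax:
  Adjusted income: $236500 + $64000 + $48500 = $349000
  Exemption: $349000 ≤ $371000, so full $31000 applies
  Base: $349000 − $31000 = $318000
  $318000 × 26% = $82680

$82680 > $7915, so the book-profits minimum tax is the binding amount.

$82680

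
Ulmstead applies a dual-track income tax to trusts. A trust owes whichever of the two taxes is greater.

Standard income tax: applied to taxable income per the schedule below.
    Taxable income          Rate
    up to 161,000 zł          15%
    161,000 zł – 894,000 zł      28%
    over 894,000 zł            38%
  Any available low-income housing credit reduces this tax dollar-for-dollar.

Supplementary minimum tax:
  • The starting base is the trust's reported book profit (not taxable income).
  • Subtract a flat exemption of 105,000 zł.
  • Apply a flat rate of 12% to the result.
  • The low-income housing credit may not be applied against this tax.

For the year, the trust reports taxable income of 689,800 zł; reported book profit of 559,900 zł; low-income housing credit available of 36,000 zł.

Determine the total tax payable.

136,214 zł

Standard income tax:
  161,000 zł × 15% = 24,150 zł
  528,800 zł × 28% = 148,064 zł
  → 172,214 zł
  Less low-income housing credit 36,000 zł → 136,214 zł

Supplementary minimum tax:
  Base (reported book profit): 559,900 zł
  Less exemption 105,000 zł → base 454,900 zł
  454,900 zł × 12% = 54,588 zł

136,214 zł > 54,588 zł, so the standard income tax governs.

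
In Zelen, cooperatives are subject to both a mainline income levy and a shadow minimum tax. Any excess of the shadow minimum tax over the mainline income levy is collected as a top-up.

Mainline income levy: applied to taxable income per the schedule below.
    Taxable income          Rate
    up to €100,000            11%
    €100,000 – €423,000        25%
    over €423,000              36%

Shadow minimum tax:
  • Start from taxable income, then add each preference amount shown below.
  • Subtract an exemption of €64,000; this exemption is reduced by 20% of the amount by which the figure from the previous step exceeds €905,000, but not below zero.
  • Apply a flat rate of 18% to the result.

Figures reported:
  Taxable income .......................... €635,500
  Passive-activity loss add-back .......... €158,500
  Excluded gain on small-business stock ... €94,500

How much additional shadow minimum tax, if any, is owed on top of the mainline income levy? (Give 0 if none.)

€0

Shadow minimum tax:
  Adjusted income: €635,500 + €158,500 + €94,500 = €888,500
  Exemption: €888,500 ≤ €905,000, so full €64,000 applies
  Base: €888,500 − €64,000 = €824,500
  €824,500 × 18% = €148,410

Mainline income levy:
  €100,000 × 11% = €11,000
  €323,000 × 25% = €80,750
  €212,500 × 36% = €76,500
  → €168,250

€148,410 ≤ €168,250, so no add-on is due.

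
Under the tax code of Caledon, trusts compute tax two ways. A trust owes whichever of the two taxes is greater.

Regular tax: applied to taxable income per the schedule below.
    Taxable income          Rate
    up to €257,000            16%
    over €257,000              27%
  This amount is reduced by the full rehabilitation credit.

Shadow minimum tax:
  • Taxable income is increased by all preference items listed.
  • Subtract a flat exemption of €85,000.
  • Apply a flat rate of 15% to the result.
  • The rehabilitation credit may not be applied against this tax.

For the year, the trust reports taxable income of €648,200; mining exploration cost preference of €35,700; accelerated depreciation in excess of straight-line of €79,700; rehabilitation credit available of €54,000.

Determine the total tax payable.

Regular tax:
  €257,000 × 16% = €41,120
  €391,200 × 27% = €105,624
  → €146,744
  Less rehabilitation credit €54,000 → €92,744

Shadow minimum tax:
  Adjusted income: €648,200 + €35,700 + €79,700 = €763,600
  Less exemption €85,000 → base €678,600
  €678,600 × 15% = €101,790

€101,790 > €92,744, so the shadow minimum tax is the binding amount.

€101,790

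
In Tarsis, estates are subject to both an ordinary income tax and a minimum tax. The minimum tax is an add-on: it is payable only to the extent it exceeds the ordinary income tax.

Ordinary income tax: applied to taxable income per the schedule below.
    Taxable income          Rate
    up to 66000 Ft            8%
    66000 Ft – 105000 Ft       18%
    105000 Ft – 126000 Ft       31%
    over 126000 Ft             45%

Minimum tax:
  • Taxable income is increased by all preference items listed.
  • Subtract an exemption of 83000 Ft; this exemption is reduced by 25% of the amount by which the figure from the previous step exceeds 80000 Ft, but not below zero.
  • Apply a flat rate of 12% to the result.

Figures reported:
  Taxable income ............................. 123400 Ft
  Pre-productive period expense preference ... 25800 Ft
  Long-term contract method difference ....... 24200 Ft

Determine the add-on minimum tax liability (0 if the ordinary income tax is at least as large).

0 Ft

Ordinary income tax:
  66000 Ft × 8% = 5280 Ft
  39000 Ft × 18% = 7020 Ft
  18400 Ft × 31% = 5704 Ft
  → 18004 Ft

Minimum tax:
  Adjusted income: 123400 Ft + 25800 Ft + 24200 Ft = 173400 Ft
  Exemption: 83000 Ft − 25% × (173400 Ft − 80000 Ft) = 83000 Ft − 23350 Ft = 59650 Ft
  Base: 173400 Ft − 59650 Ft = 113750 Ft
  113750 Ft × 12% = 13650 Ft

13650 Ft ≤ 18004 Ft, so no add-on is due.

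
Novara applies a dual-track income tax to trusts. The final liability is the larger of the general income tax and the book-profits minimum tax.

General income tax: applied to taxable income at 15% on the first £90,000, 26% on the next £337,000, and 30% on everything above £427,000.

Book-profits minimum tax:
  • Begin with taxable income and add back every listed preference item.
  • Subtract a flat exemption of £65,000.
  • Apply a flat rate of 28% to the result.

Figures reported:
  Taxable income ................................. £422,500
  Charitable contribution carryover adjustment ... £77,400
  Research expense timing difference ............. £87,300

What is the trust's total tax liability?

Book-profits minimum tax:
  Adjusted income: £422,500 + £77,400 + £87,300 = £587,200
  Less exemption £65,000 → base £522,200
  £522,200 × 28% = £146,216

General income tax:
  £90,000 × 15% = £13,500
  £332,500 × 26% = £86,450
  → £99,950

£146,216 > £99,950, so the book-profits minimum tax is the binding amount.

£146,216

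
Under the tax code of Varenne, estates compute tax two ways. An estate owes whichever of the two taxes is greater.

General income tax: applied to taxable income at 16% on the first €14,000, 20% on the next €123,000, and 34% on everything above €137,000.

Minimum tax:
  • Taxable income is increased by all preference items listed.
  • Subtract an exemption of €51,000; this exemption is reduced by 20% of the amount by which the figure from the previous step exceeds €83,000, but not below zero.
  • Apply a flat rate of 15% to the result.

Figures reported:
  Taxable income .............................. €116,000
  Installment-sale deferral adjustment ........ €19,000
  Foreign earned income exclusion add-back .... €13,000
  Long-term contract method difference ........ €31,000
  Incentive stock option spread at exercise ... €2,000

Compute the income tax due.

€22,640

General income tax:
  €14,000 × 16% = €2,240
  €102,000 × 20% = €20,400
  → €22,640

Minimum tax:
  Adjusted income: €116,000 + €19,000 + €13,000 + €31,000 + €2,000 = €181,000
  Exemption: €51,000 − 20% × (€181,000 − €83,000) = €51,000 − €19,600 = €31,400
  Base: €181,000 − €31,400 = €149,600
  €149,600 × 15% = €22,440

€22,640 > €22,440, so the general income tax governs.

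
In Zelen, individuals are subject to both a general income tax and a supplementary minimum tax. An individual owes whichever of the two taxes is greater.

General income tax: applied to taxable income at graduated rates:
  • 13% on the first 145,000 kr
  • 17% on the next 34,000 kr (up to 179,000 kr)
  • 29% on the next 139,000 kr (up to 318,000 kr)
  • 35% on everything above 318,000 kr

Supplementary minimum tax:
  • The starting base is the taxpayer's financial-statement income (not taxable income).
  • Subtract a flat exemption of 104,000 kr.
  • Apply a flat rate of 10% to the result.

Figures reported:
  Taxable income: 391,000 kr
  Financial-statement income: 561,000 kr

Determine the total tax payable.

90,490 kr

Supplementary minimum tax:
  Base (financial-statement income): 561,000 kr
  Less exemption 104,000 kr → base 457,000 kr
  457,000 kr × 10% = 45,700 kr

General income tax:
  145,000 kr × 13% = 18,850 kr
  34,000 kr × 17% = 5,780 kr
  139,000 kr × 29% = 40,310 kr
  73,000 kr × 35% = 25,550 kr
  → 90,490 kr

90,490 kr > 45,700 kr, so the general income tax governs.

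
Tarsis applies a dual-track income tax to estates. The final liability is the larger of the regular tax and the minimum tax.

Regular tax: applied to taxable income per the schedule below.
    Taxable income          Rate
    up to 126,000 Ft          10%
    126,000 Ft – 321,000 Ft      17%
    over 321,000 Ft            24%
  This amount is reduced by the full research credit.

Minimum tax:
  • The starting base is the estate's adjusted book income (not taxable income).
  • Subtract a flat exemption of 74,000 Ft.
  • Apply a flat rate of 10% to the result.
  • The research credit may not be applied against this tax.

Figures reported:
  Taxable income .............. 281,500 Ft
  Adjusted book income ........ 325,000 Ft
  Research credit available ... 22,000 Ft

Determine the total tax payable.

Regular tax:
  126,000 Ft × 10% = 12,600 Ft
  155,500 Ft × 17% = 26,435 Ft
  → 39,035 Ft
  Less research credit 22,000 Ft → 17,035 Ft

Minimum tax:
  Base (adjusted book income): 325,000 Ft
  Less exemption 74,000 Ft → base 251,000 Ft
  251,000 Ft × 10% = 25,100 Ft

25,100 Ft > 17,035 Ft, so the minimum tax is the binding amount.

25,100 Ft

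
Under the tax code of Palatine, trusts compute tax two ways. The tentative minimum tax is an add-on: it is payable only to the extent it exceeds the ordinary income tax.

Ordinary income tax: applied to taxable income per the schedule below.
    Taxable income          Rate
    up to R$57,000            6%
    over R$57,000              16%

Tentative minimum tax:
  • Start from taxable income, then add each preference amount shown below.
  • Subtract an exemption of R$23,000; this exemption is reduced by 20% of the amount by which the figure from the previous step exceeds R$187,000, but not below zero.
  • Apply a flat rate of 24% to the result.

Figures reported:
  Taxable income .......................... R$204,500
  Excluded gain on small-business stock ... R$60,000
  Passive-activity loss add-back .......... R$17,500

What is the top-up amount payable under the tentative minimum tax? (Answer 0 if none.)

Tentative minimum tax:
  Adjusted income: R$204,500 + R$60,000 + R$17,500 = R$282,000
  Exemption: R$23,000 − 20% × (R$282,000 − R$187,000) = R$23,000 − R$19,000 = R$4,000
  Base: R$282,000 − R$4,000 = R$278,000
  R$278,000 × 24% = R$66,720

Ordinary income tax:
  R$57,000 × 6% = R$3,420
  R$147,500 × 16% = R$23,600
  → R$27,020

Excess of tentative minimum tax over ordinary income tax: R$66,720 − R$27,020 = R$39,700.

R$39,700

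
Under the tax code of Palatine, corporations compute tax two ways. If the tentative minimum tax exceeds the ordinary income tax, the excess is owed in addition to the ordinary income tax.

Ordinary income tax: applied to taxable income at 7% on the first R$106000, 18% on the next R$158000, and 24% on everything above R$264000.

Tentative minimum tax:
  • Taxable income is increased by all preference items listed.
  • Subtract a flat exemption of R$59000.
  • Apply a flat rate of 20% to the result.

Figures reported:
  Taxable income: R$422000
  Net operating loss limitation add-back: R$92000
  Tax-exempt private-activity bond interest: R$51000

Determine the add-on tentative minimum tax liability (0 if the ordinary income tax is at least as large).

R$27420

Ordinary income tax:
  R$106000 × 7% = R$7420
  R$158000 × 18% = R$28440
  R$158000 × 24% = R$37920
  → R$73780

Tentative minimum tax:
  Adjusted income: R$422000 + R$92000 + R$51000 = R$565000
  Less exemption R$59000 → base R$506000
  R$506000 × 20% = R$101200

Excess of tentative minimum tax over ordinary income tax: R$101200 − R$73780 = R$27420.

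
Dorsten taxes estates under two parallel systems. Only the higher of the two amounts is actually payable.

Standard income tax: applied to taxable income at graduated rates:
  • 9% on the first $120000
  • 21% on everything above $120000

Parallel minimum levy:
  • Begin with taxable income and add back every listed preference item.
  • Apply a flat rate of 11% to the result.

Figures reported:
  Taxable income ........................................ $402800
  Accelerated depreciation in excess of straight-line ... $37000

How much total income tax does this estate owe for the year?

Standard income tax:
  $120000 × 9% = $10800
  $282800 × 21% = $59388
  → $70188

Parallel minimum levy:
  Adjusted income: $402800 + $37000 = $439800
  $439800 × 11% = $48378

$70188 > $48378, so the standard income tax governs.

$70188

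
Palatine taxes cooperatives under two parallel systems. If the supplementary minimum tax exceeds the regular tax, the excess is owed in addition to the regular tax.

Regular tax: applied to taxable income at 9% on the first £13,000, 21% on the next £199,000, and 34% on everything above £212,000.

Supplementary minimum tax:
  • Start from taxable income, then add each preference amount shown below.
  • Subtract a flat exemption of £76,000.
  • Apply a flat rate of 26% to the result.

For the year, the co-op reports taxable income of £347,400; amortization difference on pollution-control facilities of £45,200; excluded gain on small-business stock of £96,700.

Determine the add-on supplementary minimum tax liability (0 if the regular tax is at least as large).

£18,462

Supplementary minimum tax:
  Adjusted income: £347,400 + £45,200 + £96,700 = £489,300
  Less exemption £76,000 → base £413,300
  £413,300 × 26% = £107,458

Regular tax:
  £13,000 × 9% = £1,170
  £199,000 × 21% = £41,790
  £135,400 × 34% = £46,036
  → £88,996

Excess of supplementary minimum tax over regular tax: £107,458 − £88,996 = £18,462.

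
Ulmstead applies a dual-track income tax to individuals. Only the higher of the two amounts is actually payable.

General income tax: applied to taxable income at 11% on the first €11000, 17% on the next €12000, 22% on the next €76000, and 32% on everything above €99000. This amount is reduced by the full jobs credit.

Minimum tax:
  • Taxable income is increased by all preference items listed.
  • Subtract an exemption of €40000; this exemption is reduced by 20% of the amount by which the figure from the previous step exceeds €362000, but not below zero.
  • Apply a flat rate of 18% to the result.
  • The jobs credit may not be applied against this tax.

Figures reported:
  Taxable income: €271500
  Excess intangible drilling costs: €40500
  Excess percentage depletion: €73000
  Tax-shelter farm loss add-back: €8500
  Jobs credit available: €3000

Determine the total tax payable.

€72170

Minimum tax:
  Adjusted income: €271500 + €40500 + €73000 + €8500 = €393500
  Exemption: €40000 − 20% × (€393500 − €362000) = €40000 − €6300 = €33700
  Base: €393500 − €33700 = €359800
  €359800 × 18% = €64764

General income tax:
  €11000 × 11% = €1210
  €12000 × 17% = €2040
  €76000 × 22% = €16720
  €172500 × 32% = €55200
  → €75170
  Less jobs credit €3000 → €72170

€72170 > €64764, so the general income tax governs.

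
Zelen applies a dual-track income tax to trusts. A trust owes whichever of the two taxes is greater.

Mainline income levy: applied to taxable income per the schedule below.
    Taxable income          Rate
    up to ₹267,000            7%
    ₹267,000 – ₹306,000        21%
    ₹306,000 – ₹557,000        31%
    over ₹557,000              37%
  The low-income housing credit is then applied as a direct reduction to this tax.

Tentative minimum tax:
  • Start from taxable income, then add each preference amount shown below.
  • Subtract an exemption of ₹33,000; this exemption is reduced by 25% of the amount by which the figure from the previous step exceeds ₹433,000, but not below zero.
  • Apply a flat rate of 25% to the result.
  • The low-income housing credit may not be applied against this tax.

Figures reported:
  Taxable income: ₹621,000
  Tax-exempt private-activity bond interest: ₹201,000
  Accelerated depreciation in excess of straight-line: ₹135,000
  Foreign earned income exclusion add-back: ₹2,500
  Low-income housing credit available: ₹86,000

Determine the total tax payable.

Tentative minimum tax:
  Adjusted income: ₹621,000 + ₹201,000 + ₹135,000 + ₹2,500 = ₹959,500
  Exemption: 25% × (₹959,500 − ₹433,000) = ₹131,625 ≥ ₹33,000, so the exemption is fully phased out
  Base: ₹959,500 − ₹0 = ₹959,500
  ₹959,500 × 25% = ₹239,875

Mainline income levy:
  ₹267,000 × 7% = ₹18,690
  ₹39,000 × 21% = ₹8,190
  ₹251,000 × 31% = ₹77,810
  ₹64,000 × 37% = ₹23,680
  → ₹128,370
  Less low-income housing credit ₹86,000 → ₹42,370

₹239,875 > ₹42,370, so the tentative minimum tax is the binding amount.

₹239,875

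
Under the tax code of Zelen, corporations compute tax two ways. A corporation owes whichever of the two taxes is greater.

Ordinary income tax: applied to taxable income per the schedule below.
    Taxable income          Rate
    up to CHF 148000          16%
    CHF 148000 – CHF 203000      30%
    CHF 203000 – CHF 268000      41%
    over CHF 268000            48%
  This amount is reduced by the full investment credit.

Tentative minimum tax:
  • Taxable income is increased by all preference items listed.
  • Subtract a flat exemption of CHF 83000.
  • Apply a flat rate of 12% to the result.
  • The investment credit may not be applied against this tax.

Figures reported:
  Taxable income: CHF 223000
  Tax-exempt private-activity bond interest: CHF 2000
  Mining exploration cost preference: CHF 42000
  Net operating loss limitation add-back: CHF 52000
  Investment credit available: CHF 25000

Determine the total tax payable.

CHF 28320

Ordinary income tax:
  CHF 148000 × 16% = CHF 23680
  CHF 55000 × 30% = CHF 16500
  CHF 20000 × 41% = CHF 8200
  → CHF 48380
  Less investment credit CHF 25000 → CHF 23380

Tentative minimum tax:
  Adjusted income: CHF 223000 + CHF 2000 + CHF 42000 + CHF 52000 = CHF 319000
  Less exemption CHF 83000 → base CHF 236000
  CHF 236000 × 12% = CHF 28320

CHF 28320 > CHF 23380, so the tentative minimum tax is the binding amount.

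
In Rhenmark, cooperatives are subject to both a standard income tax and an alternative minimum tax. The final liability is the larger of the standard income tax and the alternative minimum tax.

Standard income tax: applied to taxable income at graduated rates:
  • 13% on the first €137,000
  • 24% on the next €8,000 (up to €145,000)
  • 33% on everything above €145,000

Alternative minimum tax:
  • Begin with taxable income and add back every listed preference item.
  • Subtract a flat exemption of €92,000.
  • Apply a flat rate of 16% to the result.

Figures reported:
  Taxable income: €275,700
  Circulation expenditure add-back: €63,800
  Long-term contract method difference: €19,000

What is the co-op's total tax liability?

Standard income tax:
  €137,000 × 13% = €17,810
  €8,000 × 24% = €1,920
  €130,700 × 33% = €43,131
  → €62,861

Alternative minimum tax:
  Adjusted income: €275,700 + €63,800 + €19,000 = €358,500
  Less exemption €92,000 → base €266,500
  €266,500 × 16% = €42,640

€62,861 > €42,640, so the standard income tax governs.

€62,861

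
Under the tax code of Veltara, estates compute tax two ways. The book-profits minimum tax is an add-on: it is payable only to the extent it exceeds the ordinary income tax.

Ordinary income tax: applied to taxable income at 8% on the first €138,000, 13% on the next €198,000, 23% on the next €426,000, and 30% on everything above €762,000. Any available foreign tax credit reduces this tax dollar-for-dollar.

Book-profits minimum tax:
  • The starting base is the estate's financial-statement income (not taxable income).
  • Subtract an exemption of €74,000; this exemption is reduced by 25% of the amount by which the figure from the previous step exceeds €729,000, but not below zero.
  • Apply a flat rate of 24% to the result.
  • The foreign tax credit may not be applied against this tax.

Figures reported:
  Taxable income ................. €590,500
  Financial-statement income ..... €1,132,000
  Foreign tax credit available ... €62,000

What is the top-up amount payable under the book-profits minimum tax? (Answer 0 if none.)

Ordinary income tax:
  €138,000 × 8% = €11,040
  €198,000 × 13% = €25,740
  €254,500 × 23% = €58,535
  → €95,315
  Less foreign tax credit €62,000 → €33,315

Book-profits minimum tax:
  Base (financial-statement income): €1,132,000
  Exemption: 25% × (€1,132,000 − €729,000) = €100,750 ≥ €74,000, so the exemption is fully phased out
  Base: €1,132,000 − €0 = €1,132,000
  €1,132,000 × 24% = €271,680

Excess of book-profits minimum tax over ordinary income tax: €271,680 − €33,315 = €238,365.

€238,365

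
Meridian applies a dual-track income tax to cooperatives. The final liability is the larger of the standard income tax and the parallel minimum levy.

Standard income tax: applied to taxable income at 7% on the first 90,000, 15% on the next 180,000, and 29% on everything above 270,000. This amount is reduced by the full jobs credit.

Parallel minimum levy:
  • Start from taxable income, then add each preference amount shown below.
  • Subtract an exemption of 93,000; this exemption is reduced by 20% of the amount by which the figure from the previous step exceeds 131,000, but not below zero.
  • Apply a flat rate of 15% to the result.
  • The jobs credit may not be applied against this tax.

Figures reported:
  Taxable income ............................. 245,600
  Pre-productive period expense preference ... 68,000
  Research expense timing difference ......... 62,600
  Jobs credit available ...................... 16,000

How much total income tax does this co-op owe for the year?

Parallel minimum levy:
  Adjusted income: 245,600 + 68,000 + 62,600 = 376,200
  Exemption: 93,000 − 20% × (376,200 − 131,000) = 93,000 − 49,040 = 43,960
  Base: 376,200 − 43,960 = 332,240
  332,240 × 15% = 49,836

Standard income tax:
  90,000 × 7% = 6,300
  155,600 × 15% = 23,340
  → 29,640
  Less jobs credit 16,000 → 13,640

49,836 > 13,640, so the parallel minimum levy is the binding amount.

49,836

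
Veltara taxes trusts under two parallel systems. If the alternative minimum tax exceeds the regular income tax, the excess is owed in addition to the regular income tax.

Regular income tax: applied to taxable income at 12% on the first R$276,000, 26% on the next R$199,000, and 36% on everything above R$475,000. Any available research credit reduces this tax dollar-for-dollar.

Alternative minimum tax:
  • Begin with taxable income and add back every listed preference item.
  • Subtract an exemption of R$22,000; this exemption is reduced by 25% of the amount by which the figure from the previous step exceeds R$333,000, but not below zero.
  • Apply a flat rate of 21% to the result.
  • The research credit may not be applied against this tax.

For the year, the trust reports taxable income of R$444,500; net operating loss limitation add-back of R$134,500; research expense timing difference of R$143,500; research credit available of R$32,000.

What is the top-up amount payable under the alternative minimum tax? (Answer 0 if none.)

Regular income tax:
  R$276,000 × 12% = R$33,120
  R$168,500 × 26% = R$43,810
  → R$76,930
  Less research credit R$32,000 → R$44,930

Alternative minimum tax:
  Adjusted income: R$444,500 + R$134,500 + R$143,500 = R$722,500
  Exemption: 25% × (R$722,500 − R$333,000) = R$97,375 ≥ R$22,000, so the exemption is fully phased out
  Base: R$722,500 − R$0 = R$722,500
  R$722,500 × 21% = R$151,725

Excess of alternative minimum tax over regular income tax: R$151,725 − R$44,930 = R$106,795.

R$106,795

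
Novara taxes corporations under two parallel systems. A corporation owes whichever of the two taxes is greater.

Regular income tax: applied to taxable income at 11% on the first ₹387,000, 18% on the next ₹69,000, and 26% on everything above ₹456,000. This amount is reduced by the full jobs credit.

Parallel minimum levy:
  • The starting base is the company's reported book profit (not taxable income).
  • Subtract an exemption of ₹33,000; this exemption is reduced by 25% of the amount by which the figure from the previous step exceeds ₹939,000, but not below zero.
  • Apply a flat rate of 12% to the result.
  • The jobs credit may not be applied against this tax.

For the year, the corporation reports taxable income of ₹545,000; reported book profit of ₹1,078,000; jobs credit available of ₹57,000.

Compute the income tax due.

Parallel minimum levy:
  Base (reported book profit): ₹1,078,000
  Exemption: 25% × (₹1,078,000 − ₹939,000) = ₹34,750 ≥ ₹33,000, so the exemption is fully phased out
  Base: ₹1,078,000 − ₹0 = ₹1,078,000
  ₹1,078,000 × 12% = ₹129,360

Regular income tax:
  ₹387,000 × 11% = ₹42,570
  ₹69,000 × 18% = ₹12,420
  ₹89,000 × 26% = ₹23,140
  → ₹78,130
  Less jobs credit ₹57,000 → ₹21,130

₹129,360 > ₹21,130, so the parallel minimum levy is the binding amount.

₹129,360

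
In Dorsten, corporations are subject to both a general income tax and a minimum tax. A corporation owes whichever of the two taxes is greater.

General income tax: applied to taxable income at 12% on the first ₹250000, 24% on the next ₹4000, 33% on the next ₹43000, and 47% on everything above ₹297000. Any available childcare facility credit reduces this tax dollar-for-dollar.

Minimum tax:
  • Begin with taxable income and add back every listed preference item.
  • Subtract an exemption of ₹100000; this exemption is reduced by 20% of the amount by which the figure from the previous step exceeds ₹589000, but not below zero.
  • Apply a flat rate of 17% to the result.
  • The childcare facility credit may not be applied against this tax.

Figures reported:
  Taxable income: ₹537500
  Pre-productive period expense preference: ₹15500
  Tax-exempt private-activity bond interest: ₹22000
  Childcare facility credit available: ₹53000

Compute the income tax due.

General income tax:
  ₹250000 × 12% = ₹30000
  ₹4000 × 24% = ₹960
  ₹43000 × 33% = ₹14190
  ₹240500 × 47% = ₹113035
  → ₹158185
  Less childcare facility credit ₹53000 → ₹105185

Minimum tax:
  Adjusted income: ₹537500 + ₹15500 + ₹22000 = ₹575000
  Exemption: ₹575000 ≤ ₹589000, so full ₹100000 applies
  Base: ₹575000 − ₹100000 = ₹475000
  ₹475000 × 17% = ₹80750

₹105185 > ₹80750, so the general income tax governs.

₹105185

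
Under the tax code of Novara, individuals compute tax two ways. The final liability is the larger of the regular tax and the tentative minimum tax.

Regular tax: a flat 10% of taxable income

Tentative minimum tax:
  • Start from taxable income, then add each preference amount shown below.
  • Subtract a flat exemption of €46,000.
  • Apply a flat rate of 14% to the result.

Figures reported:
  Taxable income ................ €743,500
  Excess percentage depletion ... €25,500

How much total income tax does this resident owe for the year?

€101,220

Regular tax:
  €743,500 × 10% = €74,350

Tentative minimum tax:
  Adjusted income: €743,500 + €25,500 = €769,000
  Less exemption €46,000 → base €723,000
  €723,000 × 14% = €101,220

€101,220 > €74,350, so the tentative minimum tax is the binding amount.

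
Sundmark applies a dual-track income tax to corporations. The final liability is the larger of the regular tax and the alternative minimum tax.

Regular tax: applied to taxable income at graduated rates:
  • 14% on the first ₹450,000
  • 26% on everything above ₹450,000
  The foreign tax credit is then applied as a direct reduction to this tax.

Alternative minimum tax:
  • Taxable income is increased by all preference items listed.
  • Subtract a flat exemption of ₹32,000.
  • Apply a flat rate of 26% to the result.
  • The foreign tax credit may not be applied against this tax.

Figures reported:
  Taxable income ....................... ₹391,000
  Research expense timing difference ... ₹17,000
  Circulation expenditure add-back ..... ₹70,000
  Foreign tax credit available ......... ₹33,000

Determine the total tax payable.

₹115,960

Regular tax:
  ₹391,000 × 14% = ₹54,740
  Less foreign tax credit ₹33,000 → ₹21,740

Alternative minimum tax:
  Adjusted income: ₹391,000 + ₹17,000 + ₹70,000 = ₹478,000
  Less exemption ₹32,000 → base ₹446,000
  ₹446,000 × 26% = ₹115,960

₹115,960 > ₹21,740, so the alternative minimum tax is the binding amount.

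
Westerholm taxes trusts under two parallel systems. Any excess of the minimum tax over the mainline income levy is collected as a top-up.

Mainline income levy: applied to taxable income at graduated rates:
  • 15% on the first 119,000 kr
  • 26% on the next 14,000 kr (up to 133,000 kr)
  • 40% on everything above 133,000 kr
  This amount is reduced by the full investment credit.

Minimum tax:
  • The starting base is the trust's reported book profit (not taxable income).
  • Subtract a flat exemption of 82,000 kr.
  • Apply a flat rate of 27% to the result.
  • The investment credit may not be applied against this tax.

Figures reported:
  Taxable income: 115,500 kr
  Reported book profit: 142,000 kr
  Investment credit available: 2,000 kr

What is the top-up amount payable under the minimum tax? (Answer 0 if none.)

Mainline income levy:
  115,500 kr × 15% = 17,325 kr
  Less investment credit 2,000 kr → 15,325 kr

Minimum tax:
  Base (reported book profit): 142,000 kr
  Less exemption 82,000 kr → base 60,000 kr
  60,000 kr × 27% = 16,200 kr

Excess of minimum tax over mainline income levy: 16,200 kr − 15,325 kr = 875 kr.

875 kr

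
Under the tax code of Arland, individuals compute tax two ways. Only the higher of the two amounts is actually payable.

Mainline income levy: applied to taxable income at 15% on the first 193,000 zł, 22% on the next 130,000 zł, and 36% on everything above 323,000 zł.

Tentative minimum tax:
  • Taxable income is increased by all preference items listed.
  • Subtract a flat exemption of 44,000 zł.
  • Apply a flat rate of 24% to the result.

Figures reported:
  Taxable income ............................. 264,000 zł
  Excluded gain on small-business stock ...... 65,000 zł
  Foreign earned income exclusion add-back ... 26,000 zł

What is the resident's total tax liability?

74,640 zł

Tentative minimum tax:
  Adjusted income: 264,000 zł + 65,000 zł + 26,000 zł = 355,000 zł
  Less exemption 44,000 zł → base 311,000 zł
  311,000 zł × 24% = 74,640 zł

Mainline income levy:
  193,000 zł × 15% = 28,950 zł
  71,000 zł × 22% = 15,620 zł
  → 44,570 zł

74,640 zł > 44,570 zł, so the tentative minimum tax is the binding amount.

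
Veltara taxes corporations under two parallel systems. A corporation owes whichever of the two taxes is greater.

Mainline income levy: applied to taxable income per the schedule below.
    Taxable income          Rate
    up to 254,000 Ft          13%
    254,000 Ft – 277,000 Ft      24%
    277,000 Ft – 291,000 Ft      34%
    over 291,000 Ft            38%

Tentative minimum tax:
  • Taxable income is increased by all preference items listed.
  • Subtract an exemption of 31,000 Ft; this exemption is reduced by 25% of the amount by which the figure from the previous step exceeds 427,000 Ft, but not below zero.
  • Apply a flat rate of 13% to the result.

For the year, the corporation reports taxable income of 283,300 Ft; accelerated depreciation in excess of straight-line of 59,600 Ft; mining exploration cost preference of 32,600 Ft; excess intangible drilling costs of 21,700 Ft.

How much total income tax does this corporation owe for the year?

47,606 Ft

Mainline income levy:
  254,000 Ft × 13% = 33,020 Ft
  23,000 Ft × 24% = 5,520 Ft
  6,300 Ft × 34% = 2,142 Ft
  → 40,682 Ft

Tentative minimum tax:
  Adjusted income: 283,300 Ft + 59,600 Ft + 32,600 Ft + 21,700 Ft = 397,200 Ft
  Exemption: 397,200 Ft ≤ 427,000 Ft, so full 31,000 Ft applies
  Base: 397,200 Ft − 31,000 Ft = 366,200 Ft
  366,200 Ft × 13% = 47,606 Ft

47,606 Ft > 40,682 Ft, so the tentative minimum tax is the binding amount.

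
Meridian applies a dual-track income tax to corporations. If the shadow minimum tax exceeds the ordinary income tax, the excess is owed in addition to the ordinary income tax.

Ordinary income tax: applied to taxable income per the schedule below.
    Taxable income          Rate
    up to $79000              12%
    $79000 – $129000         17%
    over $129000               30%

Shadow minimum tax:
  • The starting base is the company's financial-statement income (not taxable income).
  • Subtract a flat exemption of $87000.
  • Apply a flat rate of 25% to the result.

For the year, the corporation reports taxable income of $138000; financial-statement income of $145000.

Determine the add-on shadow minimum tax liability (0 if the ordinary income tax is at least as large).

$0

Ordinary income tax:
  $79000 × 12% = $9480
  $50000 × 17% = $8500
  $9000 × 30% = $2700
  → $20680

Shadow minimum tax:
  Base (financial-statement income): $145000
  Less exemption $87000 → base $58000
  $58000 × 25% = $14500

$14500 ≤ $20680, so no add-on is due.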